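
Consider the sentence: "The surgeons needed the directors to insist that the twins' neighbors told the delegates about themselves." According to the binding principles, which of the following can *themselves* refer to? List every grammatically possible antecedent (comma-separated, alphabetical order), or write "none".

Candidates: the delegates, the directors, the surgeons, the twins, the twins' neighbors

*themselves* is a reflexive; Principle A requires it to be bound within its binding domain — the clause headed by 'told'.
— the delegates: object of the clause headed by 'told'; c-commands the reflexive within its binding domain — allowed (Principle A).
— the directors: subject of the clause headed by 'insist'; c-commands the reflexive but lies outside its binding domain — cannot bind it (Principle A).
— the surgeons: subject of the matrix clause; c-commands the reflexive but lies outside its binding domain — cannot bind it (Principle A).
— the twins: possessor inside the subject DP of the clause headed by 'told'; does not c-command the reflexive — cannot bind it (Principle A).
— the twins' neighbors: subject of the clause headed by 'told'; c-commands the reflexive within its binding domain — allowed (Principle A).

the delegates, the twins' neighbors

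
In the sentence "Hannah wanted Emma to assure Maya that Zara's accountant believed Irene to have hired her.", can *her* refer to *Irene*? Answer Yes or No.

No

*her* is a pronoun; Principle B requires it to be free in its binding domain — the clause headed by 'hired'.
— Irene: subject of the clause headed by 'hired'; c-commands the pronoun within its binding domain — blocked (Principle B).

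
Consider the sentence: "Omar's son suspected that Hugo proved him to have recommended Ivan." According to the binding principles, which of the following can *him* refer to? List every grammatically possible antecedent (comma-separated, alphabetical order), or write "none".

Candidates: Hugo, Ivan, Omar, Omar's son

Omar, Omar's son

*him* is a pronoun; Principle B requires it to be free in its binding domain — the clause headed by 'proved'.
— Hugo: subject of the clause headed by 'proved'; c-commands the pronoun within its binding domain — blocked (Principle B).
— Ivan: object of the clause headed by 'recommended'; is c-commanded by the pronoun; coreference would bind this R-expression — blocked (Principle C).
— Omar: possessor inside the subject DP of the matrix clause; does not c-command the pronoun — Principle B does not apply; allowed.
— Omar's son: subject of the matrix clause; c-commands the pronoun but lies outside its binding domain — allowed.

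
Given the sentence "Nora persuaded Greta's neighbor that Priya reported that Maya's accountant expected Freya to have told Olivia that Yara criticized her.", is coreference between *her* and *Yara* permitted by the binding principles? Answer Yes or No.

*her* is a pronoun; Principle B requires it to be free in its binding domain — the clause headed by 'criticized'.
— Yara: subject of the clause headed by 'criticized'; c-commands the pronoun within its binding domain — blocked (Principle B).

No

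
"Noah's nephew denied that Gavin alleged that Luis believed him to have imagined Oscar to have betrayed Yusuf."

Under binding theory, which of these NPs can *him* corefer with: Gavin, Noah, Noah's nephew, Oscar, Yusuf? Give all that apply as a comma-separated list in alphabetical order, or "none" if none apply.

*him* is a pronoun; Principle B requires it to be free in its binding domain — the clause headed by 'believed'.
— Gavin: subject of the clause headed by 'alleged'; c-commands the pronoun but lies outside its binding domain — allowed.
— Noah: possessor inside the subject DP of the matrix clause; does not c-command the pronoun — Principle B does not apply; allowed.
— Noah's nephew: subject of the matrix clause; c-commands the pronoun but lies outside its binding domain — allowed.
— Oscar: subject of the clause headed by 'betrayed'; is c-commanded by the pronoun; coreference would bind this R-expression — blocked (Principle C).
— Yusuf: object of the clause headed by 'betrayed'; is c-commanded by the pronoun; coreference would bind this R-expression — blocked (Principle C).

Gavin, Noah, Noah's nephew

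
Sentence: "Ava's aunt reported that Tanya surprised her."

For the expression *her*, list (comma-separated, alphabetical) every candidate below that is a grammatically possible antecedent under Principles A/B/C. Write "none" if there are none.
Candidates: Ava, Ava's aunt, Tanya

*her* is a pronoun; Principle B requires it to be free in its binding domain — the clause headed by 'surprised'.
— Ava: possessor inside the subject DP of the matrix clause; does not c-command the pronoun — Principle B does not apply; allowed.
— Ava's aunt: subject of the matrix clause; c-commands the pronoun but lies outside its binding domain — allowed.
— Tanya: subject of the clause headed by 'surprised'; c-commands the pronoun within its binding domain — blocked (Principle B).

Ava, Ava's aunt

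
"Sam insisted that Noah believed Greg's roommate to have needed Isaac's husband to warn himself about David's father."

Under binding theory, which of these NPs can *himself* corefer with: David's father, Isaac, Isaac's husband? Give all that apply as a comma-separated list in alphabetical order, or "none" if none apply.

*himself* is a reflexive; Principle A requires it to be bound within its binding domain — the clause headed by 'warn'.
— David's father: second object of the clause headed by 'warn'; does not c-command the reflexive — cannot bind it (Principle A).
— Isaac: possessor inside the subject DP of the clause headed by 'warn'; does not c-command the reflexive — cannot bind it (Principle A).
— Isaac's husband: subject of the clause headed by 'warn'; c-commands the reflexive within its binding domain — allowed (Principle A).

Isaac's husband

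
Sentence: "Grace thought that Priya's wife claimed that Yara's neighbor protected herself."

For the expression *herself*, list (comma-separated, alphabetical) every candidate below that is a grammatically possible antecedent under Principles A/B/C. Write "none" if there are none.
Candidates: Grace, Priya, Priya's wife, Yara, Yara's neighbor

*herself* is a reflexive; Principle A requires it to be bound within its binding domain — the clause headed by 'protected'.
— Grace: subject of the matrix clause; c-commands the reflexive but lies outside its binding domain — cannot bind it (Principle A).
— Priya: possessor inside the subject DP of the clause headed by 'claimed'; does not c-command the reflexive — cannot bind it (Principle A).
— Priya's wife: subject of the clause headed by 'claimed'; c-commands the reflexive but lies outside its binding domain — cannot bind it (Principle A).
— Yara: possessor inside the subject DP of the clause headed by 'protected'; does not c-command the reflexive — cannot bind it (Principle A).
— Yara's neighbor: subject of the clause headed by 'protected'; c-commands the reflexive within its binding domain — allowed (Principle A).

Yara's neighbor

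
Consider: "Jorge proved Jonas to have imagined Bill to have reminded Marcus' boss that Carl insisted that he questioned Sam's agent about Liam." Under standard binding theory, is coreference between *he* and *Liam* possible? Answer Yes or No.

*Liam* is an R-expression; Principle C requires it to be free (not bound by any c-commanding expression).
— he: subject of the clause headed by 'questioned'; the pronoun c-commands the R-expression — coreference blocked (Principle C).

No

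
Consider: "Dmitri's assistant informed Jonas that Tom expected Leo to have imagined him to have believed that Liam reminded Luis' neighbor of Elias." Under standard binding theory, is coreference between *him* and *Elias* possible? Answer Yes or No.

*Elias* is an R-expression; Principle C requires it to be free (not bound by any c-commanding expression).
— him: subject of the clause headed by 'believed'; the pronoun c-commands the R-expression — coreference blocked (Principle C).

No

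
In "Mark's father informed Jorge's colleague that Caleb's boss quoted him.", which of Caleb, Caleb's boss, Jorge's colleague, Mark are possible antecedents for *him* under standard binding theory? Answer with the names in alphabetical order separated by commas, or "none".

*him* is a pronoun; Principle B requires it to be free in its binding domain — the clause headed by 'quoted'.
— Caleb: possessor inside the subject DP of the clause headed by 'quoted'; does not c-command the pronoun — Principle B does not apply; allowed.
— Caleb's boss: subject of the clause headed by 'quoted'; c-commands the pronoun within its binding domain — blocked (Principle B).
— Jorge's colleague: object of the matrix clause; c-commands the pronoun but lies outside its binding domain — allowed.
— Mark: possessor inside the subject DP of the matrix clause; does not c-command the pronoun — Principle B does not apply; allowed.

Caleb, Jorge's colleague, Mark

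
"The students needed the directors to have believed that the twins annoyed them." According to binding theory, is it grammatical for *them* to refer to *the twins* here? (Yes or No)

*the twins* is an R-expression; Principle C requires it to be free (not bound by any c-commanding expression).
— them: object of the clause headed by 'annoyed'; the R-expression locally c-commands the pronoun — coreference blocked (Principle B on the pronoun).

No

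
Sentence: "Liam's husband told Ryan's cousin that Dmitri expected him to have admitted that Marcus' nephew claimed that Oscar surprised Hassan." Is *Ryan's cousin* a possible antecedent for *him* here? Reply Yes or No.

Yes

*him* is a pronoun; Principle B requires it to be free in its binding domain — the clause headed by 'expected'.
— Ryan's cousin: object of the matrix clause; c-commands the pronoun but lies outside its binding domain — allowed.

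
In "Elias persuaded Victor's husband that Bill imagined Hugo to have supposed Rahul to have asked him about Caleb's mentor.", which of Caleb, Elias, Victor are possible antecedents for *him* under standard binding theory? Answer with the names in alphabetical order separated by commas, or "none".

Elias, Victor

*him* is a pronoun; Principle B requires it to be free in its binding domain — the clause headed by 'asked'.
— Caleb: possessor inside the second object DP of the clause headed by 'asked'; is c-commanded by the pronoun; coreference would bind this R-expression — blocked (Principle C).
— Elias: subject of the matrix clause; c-commands the pronoun but lies outside its binding domain — allowed.
— Victor: possessor inside the object DP of the matrix clause; does not c-command the pronoun — Principle B does not apply; allowed.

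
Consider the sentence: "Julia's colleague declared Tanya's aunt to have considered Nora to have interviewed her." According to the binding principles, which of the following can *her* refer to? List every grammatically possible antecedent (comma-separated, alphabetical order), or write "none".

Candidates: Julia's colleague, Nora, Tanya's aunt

*her* is a pronoun; Principle B requires it to be free in its binding domain — the clause headed by 'interviewed'.
— Julia's colleague: subject of the matrix clause; c-commands the pronoun but lies outside its binding domain — allowed.
— Nora: subject of the clause headed by 'interviewed'; c-commands the pronoun within its binding domain — blocked (Principle B).
— Tanya's aunt: subject of the clause headed by 'considered'; c-commands the pronoun but lies outside its binding domain — allowed.

Julia's colleague, Tanya's aunt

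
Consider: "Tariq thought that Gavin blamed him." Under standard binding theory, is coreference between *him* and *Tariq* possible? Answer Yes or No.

*Tariq* is an R-expression; Principle C requires it to be free (not bound by any c-commanding expression).
— him: object of the clause headed by 'blamed'; the pronoun does not c-command the R-expression — coreference allowed.

Yes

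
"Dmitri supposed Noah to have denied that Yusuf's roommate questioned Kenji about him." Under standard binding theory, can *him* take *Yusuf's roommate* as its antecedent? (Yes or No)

*him* is a pronoun; Principle B requires it to be free in its binding domain — the clause headed by 'questioned'.
— Yusuf's roommate: subject of the clause headed by 'questioned'; c-commands the pronoun within its binding domain — blocked (Principle B).

No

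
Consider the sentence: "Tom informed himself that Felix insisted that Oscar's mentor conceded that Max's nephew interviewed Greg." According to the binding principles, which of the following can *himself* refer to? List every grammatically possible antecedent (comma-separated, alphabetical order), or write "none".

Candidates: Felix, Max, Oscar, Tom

*himself* is a reflexive; Principle A requires it to be bound within its binding domain — the matrix clause.
— Felix: subject of the clause headed by 'insisted'; does not c-command the reflexive — cannot bind it (Principle A).
— Max: possessor inside the subject DP of the clause headed by 'interviewed'; does not c-command the reflexive — cannot bind it (Principle A).
— Oscar: possessor inside the subject DP of the clause headed by 'conceded'; does not c-command the reflexive — cannot bind it (Principle A).
— Tom: subject of the matrix clause; c-commands the reflexive within its binding domain — allowed (Principle A).

Tom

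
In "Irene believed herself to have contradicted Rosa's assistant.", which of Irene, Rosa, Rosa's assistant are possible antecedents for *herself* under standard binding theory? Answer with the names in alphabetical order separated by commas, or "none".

Irene

*herself* is a reflexive; Principle A requires it to be bound within its binding domain — the matrix clause.
— Irene: subject of the matrix clause; c-commands the reflexive within its binding domain — allowed (Principle A).
— Rosa: possessor inside the object DP of the clause headed by 'contradicted'; does not c-command the reflexive — cannot bind it (Principle A).
— Rosa's assistant: object of the clause headed by 'contradicted'; does not c-command the reflexive — cannot bind it (Principle A).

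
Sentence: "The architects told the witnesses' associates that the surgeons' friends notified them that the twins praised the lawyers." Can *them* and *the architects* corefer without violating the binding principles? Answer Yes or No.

*the architects* is an R-expression; Principle C requires it to be free (not bound by any c-commanding expression).
— them: object of the clause headed by 'notified'; the pronoun does not c-command the R-expression — coreference allowed.

Yes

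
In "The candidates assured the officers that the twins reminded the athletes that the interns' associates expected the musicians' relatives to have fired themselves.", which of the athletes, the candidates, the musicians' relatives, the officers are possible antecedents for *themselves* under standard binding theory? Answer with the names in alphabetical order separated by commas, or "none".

*themselves* is a reflexive; Principle A requires it to be bound within its binding domain — the clause headed by 'fired'.
— the athletes: object of the clause headed by 'reminded'; c-commands the reflexive but lies outside its binding domain — cannot bind it (Principle A).
— the candidates: subject of the matrix clause; c-commands the reflexive but lies outside its binding domain — cannot bind it (Principle A).
— the musicians' relatives: subject of the clause headed by 'fired'; c-commands the reflexive within its binding domain — allowed (Principle A).
— the officers: object of the matrix clause; c-commands the reflexive but lies outside its binding domain — cannot bind it (Principle A).

the musicians' relatives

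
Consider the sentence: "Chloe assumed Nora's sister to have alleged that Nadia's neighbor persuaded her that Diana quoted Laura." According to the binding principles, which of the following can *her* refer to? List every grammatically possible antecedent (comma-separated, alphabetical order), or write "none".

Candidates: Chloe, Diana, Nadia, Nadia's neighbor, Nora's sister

*her* is a pronoun; Principle B requires it to be free in its binding domain — the clause headed by 'persuaded'.
— Chloe: subject of the matrix clause; c-commands the pronoun but lies outside its binding domain — allowed.
— Diana: subject of the clause headed by 'quoted'; is c-commanded by the pronoun; coreference would bind this R-expression — blocked (Principle C).
— Nadia: possessor inside the subject DP of the clause headed by 'persuaded'; does not c-command the pronoun — Principle B does not apply; allowed.
— Nadia's neighbor: subject of the clause headed by 'persuaded'; c-commands the pronoun within its binding domain — blocked (Principle B).
— Nora's sister: subject of the clause headed by 'alleged'; c-commands the pronoun but lies outside its binding domain — allowed.

Chloe, Nadia, Nora's sister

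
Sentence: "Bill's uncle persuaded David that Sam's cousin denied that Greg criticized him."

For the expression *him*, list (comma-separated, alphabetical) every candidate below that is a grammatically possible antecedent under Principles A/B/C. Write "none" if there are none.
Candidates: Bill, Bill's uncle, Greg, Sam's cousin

*him* is a pronoun; Principle B requires it to be free in its binding domain — the clause headed by 'criticized'.
— Bill: possessor inside the subject DP of the matrix clause; does not c-command the pronoun — Principle B does not apply; allowed.
— Bill's uncle: subject of the matrix clause; c-commands the pronoun but lies outside its binding domain — allowed.
— Greg: subject of the clause headed by 'criticized'; c-commands the pronoun within its binding domain — blocked (Principle B).
— Sam's cousin: subject of the clause headed by 'denied'; c-commands the pronoun but lies outside its binding domain — allowed.

Bill, Bill's uncle, Sam's cousin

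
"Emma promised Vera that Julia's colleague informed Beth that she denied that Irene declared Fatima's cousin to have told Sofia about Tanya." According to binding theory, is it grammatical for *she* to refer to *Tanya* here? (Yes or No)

No

*Tanya* is an R-expression; Principle C requires it to be free (not bound by any c-commanding expression).
— she: subject of the clause headed by 'denied'; the pronoun c-commands the R-expression — coreference blocked (Principle C).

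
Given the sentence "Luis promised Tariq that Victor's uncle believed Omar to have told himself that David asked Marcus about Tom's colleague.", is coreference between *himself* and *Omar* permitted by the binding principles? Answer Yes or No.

*himself* is a reflexive; Principle A requires it to be bound within its binding domain — the clause headed by 'told'.
— Omar: subject of the clause headed by 'told'; c-commands the reflexive within its binding domain — allowed (Principle A).

Yes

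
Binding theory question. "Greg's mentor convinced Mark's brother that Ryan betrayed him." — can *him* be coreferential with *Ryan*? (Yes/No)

No

*him* is a pronoun; Principle B requires it to be free in its binding domain — the clause headed by 'betrayed'.
— Ryan: subject of the clause headed by 'betrayed'; c-commands the pronoun within its binding domain — blocked (Principle B).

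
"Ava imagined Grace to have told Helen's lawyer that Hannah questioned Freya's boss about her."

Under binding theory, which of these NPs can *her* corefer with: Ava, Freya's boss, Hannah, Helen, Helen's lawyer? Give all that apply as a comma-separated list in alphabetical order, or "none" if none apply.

*her* is a pronoun; Principle B requires it to be free in its binding domain — the clause headed by 'questioned'.
— Ava: subject of the matrix clause; c-commands the pronoun but lies outside its binding domain — allowed.
— Freya's boss: object of the clause headed by 'questioned'; c-commands the pronoun within its binding domain — blocked (Principle B).
— Hannah: subject of the clause headed by 'questioned'; c-commands the pronoun within its binding domain — blocked (Principle B).
— Helen: possessor inside the object DP of the clause headed by 'told'; does not c-command the pronoun — Principle B does not apply; allowed.
— Helen's lawyer: object of the clause headed by 'told'; c-commands the pronoun but lies outside its binding domain — allowed.

Ava, Helen, Helen's lawyer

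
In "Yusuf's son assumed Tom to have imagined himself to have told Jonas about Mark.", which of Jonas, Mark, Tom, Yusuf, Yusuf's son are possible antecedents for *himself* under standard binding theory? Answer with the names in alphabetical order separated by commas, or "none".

*himself* is a reflexive; Principle A requires it to be bound within its binding domain — the clause headed by 'imagined'.
— Jonas: object of the clause headed by 'told'; does not c-command the reflexive — cannot bind it (Principle A).
— Mark: second object of the clause headed by 'told'; does not c-command the reflexive — cannot bind it (Principle A).
— Tom: subject of the clause headed by 'imagined'; c-commands the reflexive within its binding domain — allowed (Principle A).
— Yusuf: possessor inside the subject DP of the matrix clause; does not c-command the reflexive — cannot bind it (Principle A).
— Yusuf's son: subject of the matrix clause; c-commands the reflexive but lies outside its binding domain — cannot bind it (Principle A).

Tom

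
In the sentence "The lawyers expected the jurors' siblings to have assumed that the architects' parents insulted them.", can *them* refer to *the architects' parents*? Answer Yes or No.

*them* is a pronoun; Principle B requires it to be free in its binding domain — the clause headed by 'insulted'.
— the architects' parents: subject of the clause headed by 'insulted'; c-commands the pronoun within its binding domain — blocked (Principle B).

No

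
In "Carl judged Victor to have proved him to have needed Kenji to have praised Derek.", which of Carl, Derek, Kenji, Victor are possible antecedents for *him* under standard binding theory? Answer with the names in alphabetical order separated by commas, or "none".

Carl

*him* is a pronoun; Principle B requires it to be free in its binding domain — the clause headed by 'proved'.
— Carl: subject of the matrix clause; c-commands the pronoun but lies outside its binding domain — allowed.
— Derek: object of the clause headed by 'praised'; is c-commanded by the pronoun; coreference would bind this R-expression — blocked (Principle C).
— Kenji: subject of the clause headed by 'praised'; is c-commanded by the pronoun; coreference would bind this R-expression — blocked (Principle C).
— Victor: subject of the clause headed by 'proved'; c-commands the pronoun within its binding domain — blocked (Principle B).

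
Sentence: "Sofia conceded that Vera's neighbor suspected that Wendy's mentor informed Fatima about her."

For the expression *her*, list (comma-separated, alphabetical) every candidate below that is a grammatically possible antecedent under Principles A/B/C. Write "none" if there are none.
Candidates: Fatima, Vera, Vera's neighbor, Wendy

Vera, Vera's neighbor, Wendy

*her* is a pronoun; Principle B requires it to be free in its binding domain — the clause headed by 'informed'.
— Fatima: object of the clause headed by 'informed'; c-commands the pronoun within its binding domain — blocked (Principle B).
— Vera: possessor inside the subject DP of the clause headed by 'suspected'; does not c-command the pronoun — Principle B does not apply; allowed.
— Vera's neighbor: subject of the clause headed by 'suspected'; c-commands the pronoun but lies outside its binding domain — allowed.
— Wendy: possessor inside the subject DP of the clause headed by 'informed'; does not c-command the pronoun — Principle B does not apply; allowed.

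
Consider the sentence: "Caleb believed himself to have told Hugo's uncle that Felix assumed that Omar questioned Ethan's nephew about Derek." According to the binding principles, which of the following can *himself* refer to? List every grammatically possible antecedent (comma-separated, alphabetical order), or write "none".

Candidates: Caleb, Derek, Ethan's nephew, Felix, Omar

*himself* is a reflexive; Principle A requires it to be bound within its binding domain — the matrix clause.
— Caleb: subject of the matrix clause; c-commands the reflexive within its binding domain — allowed (Principle A).
— Derek: second object of the clause headed by 'questioned'; does not c-command the reflexive — cannot bind it (Principle A).
— Ethan's nephew: object of the clause headed by 'questioned'; does not c-command the reflexive — cannot bind it (Principle A).
— Felix: subject of the clause headed by 'assumed'; does not c-command the reflexive — cannot bind it (Principle A).
— Omar: subject of the clause headed by 'questioned'; does not c-command the reflexive — cannot bind it (Principle A).

Caleb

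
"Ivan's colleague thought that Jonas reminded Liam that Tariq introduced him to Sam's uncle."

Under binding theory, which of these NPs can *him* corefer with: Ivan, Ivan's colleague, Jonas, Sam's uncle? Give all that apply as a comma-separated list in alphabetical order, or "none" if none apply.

Ivan, Ivan's colleague, Jonas

*him* is a pronoun; Principle B requires it to be free in its binding domain — the clause headed by 'introduced'.
— Ivan: possessor inside the subject DP of the matrix clause; does not c-command the pronoun — Principle B does not apply; allowed.
— Ivan's colleague: subject of the matrix clause; c-commands the pronoun but lies outside its binding domain — allowed.
— Jonas: subject of the clause headed by 'reminded'; c-commands the pronoun but lies outside its binding domain — allowed.
— Sam's uncle: second object of the clause headed by 'introduced'; is c-commanded by the pronoun; coreference would bind this R-expression — blocked (Principle C).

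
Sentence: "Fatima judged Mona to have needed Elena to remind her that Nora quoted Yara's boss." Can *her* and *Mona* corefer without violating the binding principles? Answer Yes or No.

Yes

*Mona* is an R-expression; Principle C requires it to be free (not bound by any c-commanding expression).
— her: object of the clause headed by 'remind'; the pronoun does not c-command the R-expression — coreference allowed.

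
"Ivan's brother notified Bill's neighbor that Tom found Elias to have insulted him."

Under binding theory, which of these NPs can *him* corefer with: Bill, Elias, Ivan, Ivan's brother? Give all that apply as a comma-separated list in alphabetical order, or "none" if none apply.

Bill, Ivan, Ivan's brother

*him* is a pronoun; Principle B requires it to be free in its binding domain — the clause headed by 'insulted'.
— Bill: possessor inside the object DP of the matrix clause; does not c-command the pronoun — Principle B does not apply; allowed.
— Elias: subject of the clause headed by 'insulted'; c-commands the pronoun within its binding domain — blocked (Principle B).
— Ivan: possessor inside the subject DP of the matrix clause; does not c-command the pronoun — Principle B does not apply; allowed.
— Ivan's brother: subject of the matrix clause; c-commands the pronoun but lies outside its binding domain — allowed.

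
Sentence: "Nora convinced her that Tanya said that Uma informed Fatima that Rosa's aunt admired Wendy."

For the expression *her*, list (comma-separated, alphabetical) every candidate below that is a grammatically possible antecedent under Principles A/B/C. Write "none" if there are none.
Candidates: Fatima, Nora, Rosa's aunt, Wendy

*her* is a pronoun; Principle B requires it to be free in its binding domain — the matrix clause.
— Fatima: object of the clause headed by 'informed'; is c-commanded by the pronoun; coreference would bind this R-expression — blocked (Principle C).
— Nora: subject of the matrix clause; c-commands the pronoun within its binding domain — blocked (Principle B).
— Rosa's aunt: subject of the clause headed by 'admired'; is c-commanded by the pronoun; coreference would bind this R-expression — blocked (Principle C).
— Wendy: object of the clause headed by 'admired'; is c-commanded by the pronoun; coreference would bind this R-expression — blocked (Principle C).

none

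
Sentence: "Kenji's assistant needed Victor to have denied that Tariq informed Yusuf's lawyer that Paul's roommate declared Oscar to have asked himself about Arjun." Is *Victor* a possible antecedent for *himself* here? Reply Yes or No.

*himself* is a reflexive; Principle A requires it to be bound within its binding domain — the clause headed by 'asked'.
— Victor: subject of the clause headed by 'denied'; c-commands the reflexive but lies outside its binding domain — cannot bind it (Principle A).

No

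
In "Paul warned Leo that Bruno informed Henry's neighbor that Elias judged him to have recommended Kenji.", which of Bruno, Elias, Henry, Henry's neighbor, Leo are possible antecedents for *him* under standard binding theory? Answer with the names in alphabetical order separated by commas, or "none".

*him* is a pronoun; Principle B requires it to be free in its binding domain — the clause headed by 'judged'.
— Bruno: subject of the clause headed by 'informed'; c-commands the pronoun but lies outside its binding domain — allowed.
— Elias: subject of the clause headed by 'judged'; c-commands the pronoun within its binding domain — blocked (Principle B).
— Henry: possessor inside the object DP of the clause headed by 'informed'; does not c-command the pronoun — Principle B does not apply; allowed.
— Henry's neighbor: object of the clause headed by 'informed'; c-commands the pronoun but lies outside its binding domain — allowed.
— Leo: object of the matrix clause; c-commands the pronoun but lies outside its binding domain — allowed.

Bruno, Henry, Henry's neighbor, Leo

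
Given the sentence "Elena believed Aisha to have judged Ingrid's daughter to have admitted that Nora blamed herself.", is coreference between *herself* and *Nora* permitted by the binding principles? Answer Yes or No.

Yes

*herself* is a reflexive; Principle A requires it to be bound within its binding domain — the clause headed by 'blamed'.
— Nora: subject of the clause headed by 'blamed'; c-commands the reflexive within its binding domain — allowed (Principle A).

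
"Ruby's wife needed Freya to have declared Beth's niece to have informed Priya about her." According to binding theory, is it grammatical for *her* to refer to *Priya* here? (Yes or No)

No

*Priya* is an R-expression; Principle C requires it to be free (not bound by any c-commanding expression).
— her: second object of the clause headed by 'informed'; the R-expression locally c-commands the pronoun — coreference blocked (Principle B on the pronoun).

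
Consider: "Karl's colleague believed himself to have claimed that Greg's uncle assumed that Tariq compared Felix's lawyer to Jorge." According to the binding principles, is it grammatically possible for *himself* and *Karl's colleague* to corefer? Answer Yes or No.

*himself* is a reflexive; Principle A requires it to be bound within its binding domain — the matrix clause.
— Karl's colleague: subject of the matrix clause; c-commands the reflexive within its binding domain — allowed (Principle A).

Yes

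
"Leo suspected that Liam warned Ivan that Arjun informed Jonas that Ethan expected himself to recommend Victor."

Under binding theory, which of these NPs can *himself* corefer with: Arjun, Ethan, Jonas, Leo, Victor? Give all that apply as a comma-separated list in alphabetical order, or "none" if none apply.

Ethan

*himself* is a reflexive; Principle A requires it to be bound within its binding domain — the clause headed by 'expected'.
— Arjun: subject of the clause headed by 'informed'; c-commands the reflexive but lies outside its binding domain — cannot bind it (Principle A).
— Ethan: subject of the clause headed by 'expected'; c-commands the reflexive within its binding domain — allowed (Principle A).
— Jonas: object of the clause headed by 'informed'; c-commands the reflexive but lies outside its binding domain — cannot bind it (Principle A).
— Leo: subject of the matrix clause; c-commands the reflexive but lies outside its binding domain — cannot bind it (Principle A).
— Victor: object of the clause headed by 'recommend'; does not c-command the reflexive — cannot bind it (Principle A).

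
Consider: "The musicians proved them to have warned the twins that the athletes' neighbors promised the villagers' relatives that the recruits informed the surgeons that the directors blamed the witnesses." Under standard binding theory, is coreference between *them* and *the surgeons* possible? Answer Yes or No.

No

*the surgeons* is an R-expression; Principle C requires it to be free (not bound by any c-commanding expression).
— them: subject of the clause headed by 'warned'; the pronoun c-commands the R-expression — coreference blocked (Principle C).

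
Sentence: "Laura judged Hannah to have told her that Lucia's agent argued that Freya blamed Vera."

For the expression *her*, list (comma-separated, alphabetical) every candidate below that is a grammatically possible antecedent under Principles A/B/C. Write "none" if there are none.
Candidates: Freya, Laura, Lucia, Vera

Laura

*her* is a pronoun; Principle B requires it to be free in its binding domain — the clause headed by 'told'.
— Freya: subject of the clause headed by 'blamed'; is c-commanded by the pronoun; coreference would bind this R-expression — blocked (Principle C).
— Laura: subject of the matrix clause; c-commands the pronoun but lies outside its binding domain — allowed.
— Lucia: possessor inside the subject DP of the clause headed by 'argued'; is c-commanded by the pronoun; coreference would bind this R-expression — blocked (Principle C).
— Vera: object of the clause headed by 'blamed'; is c-commanded by the pronoun; coreference would bind this R-expression — blocked (Principle C).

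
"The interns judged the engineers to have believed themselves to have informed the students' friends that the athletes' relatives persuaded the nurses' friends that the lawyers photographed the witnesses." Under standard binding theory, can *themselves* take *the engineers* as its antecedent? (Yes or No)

Yes

*themselves* is a reflexive; Principle A requires it to be bound within its binding domain — the clause headed by 'believed'.
— the engineers: subject of the clause headed by 'believed'; c-commands the reflexive within its binding domain — allowed (Principle A).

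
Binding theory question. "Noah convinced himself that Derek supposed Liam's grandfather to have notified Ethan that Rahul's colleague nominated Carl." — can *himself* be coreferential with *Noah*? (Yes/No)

Yes

*himself* is a reflexive; Principle A requires it to be bound within its binding domain — the matrix clause.
— Noah: subject of the matrix clause; c-commands the reflexive within its binding domain — allowed (Principle A).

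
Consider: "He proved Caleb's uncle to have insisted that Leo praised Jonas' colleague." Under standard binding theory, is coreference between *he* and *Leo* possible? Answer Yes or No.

No

*Leo* is an R-expression; Principle C requires it to be free (not bound by any c-commanding expression).
— he: subject of the matrix clause; the pronoun c-commands the R-expression — coreference blocked (Principle C).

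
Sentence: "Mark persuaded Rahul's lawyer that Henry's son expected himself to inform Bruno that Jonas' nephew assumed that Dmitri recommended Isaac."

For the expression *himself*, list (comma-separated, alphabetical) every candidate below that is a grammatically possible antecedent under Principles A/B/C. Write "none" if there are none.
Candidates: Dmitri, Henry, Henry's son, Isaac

Henry's son

*himself* is a reflexive; Principle A requires it to be bound within its binding domain — the clause headed by 'expected'.
— Dmitri: subject of the clause headed by 'recommended'; does not c-command the reflexive — cannot bind it (Principle A).
— Henry: possessor inside the subject DP of the clause headed by 'expected'; does not c-command the reflexive — cannot bind it (Principle A).
— Henry's son: subject of the clause headed by 'expected'; c-commands the reflexive within its binding domain — allowed (Principle A).
— Isaac: object of the clause headed by 'recommended'; does not c-command the reflexive — cannot bind it (Principle A).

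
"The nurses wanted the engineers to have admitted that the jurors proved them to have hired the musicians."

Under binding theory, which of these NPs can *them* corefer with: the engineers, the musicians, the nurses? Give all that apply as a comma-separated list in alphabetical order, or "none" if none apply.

the engineers, the nurses

*them* is a pronoun; Principle B requires it to be free in its binding domain — the clause headed by 'proved'.
— the engineers: subject of the clause headed by 'admitted'; c-commands the pronoun but lies outside its binding domain — allowed.
— the musicians: object of the clause headed by 'hired'; is c-commanded by the pronoun; coreference would bind this R-expression — blocked (Principle C).
— the nurses: subject of the matrix clause; c-commands the pronoun but lies outside its binding domain — allowed.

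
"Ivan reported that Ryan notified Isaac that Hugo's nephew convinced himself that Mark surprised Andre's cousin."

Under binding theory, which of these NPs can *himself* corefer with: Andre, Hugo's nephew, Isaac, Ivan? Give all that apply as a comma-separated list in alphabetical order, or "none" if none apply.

Hugo's nephew

*himself* is a reflexive; Principle A requires it to be bound within its binding domain — the clause headed by 'convinced'.
— Andre: possessor inside the object DP of the clause headed by 'surprised'; does not c-command the reflexive — cannot bind it (Principle A).
— Hugo's nephew: subject of the clause headed by 'convinced'; c-commands the reflexive within its binding domain — allowed (Principle A).
— Isaac: object of the clause headed by 'notified'; c-commands the reflexive but lies outside its binding domain — cannot bind it (Principle A).
— Ivan: subject of the matrix clause; c-commands the reflexive but lies outside its binding domain — cannot bind it (Principle A).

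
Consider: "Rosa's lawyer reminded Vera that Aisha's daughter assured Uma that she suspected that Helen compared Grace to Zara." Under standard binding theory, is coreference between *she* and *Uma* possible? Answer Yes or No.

*Uma* is an R-expression; Principle C requires it to be free (not bound by any c-commanding expression).
— she: subject of the clause headed by 'suspected'; the pronoun does not c-command the R-expression — coreference allowed.

Yes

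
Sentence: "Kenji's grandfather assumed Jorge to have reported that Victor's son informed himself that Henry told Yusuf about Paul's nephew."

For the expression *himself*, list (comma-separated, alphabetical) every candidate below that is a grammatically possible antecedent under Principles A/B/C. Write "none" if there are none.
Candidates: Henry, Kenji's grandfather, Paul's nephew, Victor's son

*himself* is a reflexive; Principle A requires it to be bound within its binding domain — the clause headed by 'informed'.
— Henry: subject of the clause headed by 'told'; does not c-command the reflexive — cannot bind it (Principle A).
— Kenji's grandfather: subject of the matrix clause; c-commands the reflexive but lies outside its binding domain — cannot bind it (Principle A).
— Paul's nephew: second object of the clause headed by 'told'; does not c-command the reflexive — cannot bind it (Principle A).
— Victor's son: subject of the clause headed by 'informed'; c-commands the reflexive within its binding domain — allowed (Principle A).

Victor's son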